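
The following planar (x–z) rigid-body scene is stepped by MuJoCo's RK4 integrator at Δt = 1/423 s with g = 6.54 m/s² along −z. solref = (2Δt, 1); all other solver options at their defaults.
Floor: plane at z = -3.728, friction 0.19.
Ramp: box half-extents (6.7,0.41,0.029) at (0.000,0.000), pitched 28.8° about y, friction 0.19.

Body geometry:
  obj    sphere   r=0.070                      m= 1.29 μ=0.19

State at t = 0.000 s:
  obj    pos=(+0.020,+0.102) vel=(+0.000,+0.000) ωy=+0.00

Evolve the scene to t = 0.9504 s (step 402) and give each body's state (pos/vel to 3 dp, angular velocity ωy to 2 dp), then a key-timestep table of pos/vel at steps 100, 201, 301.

State at t = 0.9504 s:
  obj    pos=(+0.911,-0.388) vel=(+1.874,-1.030) ωy=+30.55

Key-timestep trajectory:
   step    t(s)  obj.x    obj.z    obj.vx   obj.vz 
    100  0.2364   +0.075  +0.072  +0.466  -0.256
    201  0.4752   +0.243  -0.020  +0.937  -0.515
    301  0.7116   +0.519  -0.173  +1.403  -0.772


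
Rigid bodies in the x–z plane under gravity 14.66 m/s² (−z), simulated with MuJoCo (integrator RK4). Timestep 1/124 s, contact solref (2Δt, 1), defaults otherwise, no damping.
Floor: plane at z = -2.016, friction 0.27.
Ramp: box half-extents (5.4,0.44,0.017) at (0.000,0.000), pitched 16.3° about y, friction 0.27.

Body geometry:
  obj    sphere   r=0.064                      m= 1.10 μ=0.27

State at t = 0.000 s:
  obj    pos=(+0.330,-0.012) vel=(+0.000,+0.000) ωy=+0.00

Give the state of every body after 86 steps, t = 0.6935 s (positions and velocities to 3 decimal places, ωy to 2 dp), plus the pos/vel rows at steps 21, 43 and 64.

State at t = 0.6935 s:
  obj    pos=(+1.009,-0.211) vel=(+1.956,-0.572) ωy=+31.84

Key-timestep trajectory:
   step    t(s)  obj.x    obj.z    obj.vx   obj.vz 
     21  0.1694   +0.370  -0.024  +0.478  -0.140
     43  0.3468   +0.500  -0.062  +0.978  -0.286
     64  0.5161   +0.706  -0.122  +1.456  -0.426


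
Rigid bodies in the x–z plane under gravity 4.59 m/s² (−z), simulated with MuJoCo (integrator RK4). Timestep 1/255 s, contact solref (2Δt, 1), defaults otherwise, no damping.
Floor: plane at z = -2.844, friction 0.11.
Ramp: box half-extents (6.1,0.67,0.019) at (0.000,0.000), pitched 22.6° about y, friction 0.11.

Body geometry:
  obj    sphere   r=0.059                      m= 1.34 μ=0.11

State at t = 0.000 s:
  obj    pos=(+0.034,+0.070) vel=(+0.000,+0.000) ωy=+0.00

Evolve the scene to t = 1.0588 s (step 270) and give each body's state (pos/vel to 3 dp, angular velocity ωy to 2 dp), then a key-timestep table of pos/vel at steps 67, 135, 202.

State at t = 1.0588 s:
  obj    pos=(+0.707,-0.210) vel=(+1.270,-0.529) ωy=+20.85

Key-timestep trajectory:
   step    t(s)  obj.x    obj.z    obj.vx   obj.vz 
     67  0.2627   +0.076  +0.053  +0.317  -0.128
    135  0.5294   +0.203  +0.000  +0.636  -0.264
    202  0.7922   +0.411  -0.087  +0.950  -0.398


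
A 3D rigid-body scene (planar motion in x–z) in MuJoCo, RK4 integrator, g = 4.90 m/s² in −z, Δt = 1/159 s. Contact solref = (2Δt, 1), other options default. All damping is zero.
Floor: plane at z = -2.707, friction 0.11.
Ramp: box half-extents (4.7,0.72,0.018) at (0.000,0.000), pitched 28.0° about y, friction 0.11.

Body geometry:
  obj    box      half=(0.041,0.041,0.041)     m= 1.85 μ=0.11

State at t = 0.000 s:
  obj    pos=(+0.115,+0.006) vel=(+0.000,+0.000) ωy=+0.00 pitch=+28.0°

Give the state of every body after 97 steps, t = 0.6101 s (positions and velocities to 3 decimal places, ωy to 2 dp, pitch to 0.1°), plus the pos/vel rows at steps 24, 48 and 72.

State at t = 0.6101 s:
  obj    pos=(+0.415,-0.153) vel=(+0.983,-0.522) ωy=+0.00 pitch=+28.0°

Key-timestep trajectory:
   step    t(s)  obj.x    obj.z    obj.vx   obj.vz 
     24  0.1509   +0.133  -0.004  +0.241  -0.135
     48  0.3019   +0.188  -0.033  +0.480  -0.274
     72  0.4528   +0.280  -0.082  +0.738  -0.367


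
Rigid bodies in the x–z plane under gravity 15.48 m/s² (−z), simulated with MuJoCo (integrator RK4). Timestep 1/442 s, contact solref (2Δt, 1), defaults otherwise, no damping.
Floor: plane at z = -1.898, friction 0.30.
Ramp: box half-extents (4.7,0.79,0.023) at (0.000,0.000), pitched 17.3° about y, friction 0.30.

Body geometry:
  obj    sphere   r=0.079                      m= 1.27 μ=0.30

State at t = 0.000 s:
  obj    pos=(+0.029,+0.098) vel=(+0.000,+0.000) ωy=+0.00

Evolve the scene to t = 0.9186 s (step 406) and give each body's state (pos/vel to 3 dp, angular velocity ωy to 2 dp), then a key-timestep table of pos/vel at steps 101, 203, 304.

State at t = 0.9186 s:
  obj    pos=(+1.353,-0.315) vel=(+2.884,-0.898) ωy=+38.23

Key-timestep trajectory:
   step    t(s)  obj.x    obj.z    obj.vx   obj.vz 
    101  0.2285   +0.111  +0.072  +0.717  -0.223
    203  0.4593   +0.360  -0.005  +1.442  -0.449
    304  0.6878   +0.772  -0.133  +2.159  -0.673


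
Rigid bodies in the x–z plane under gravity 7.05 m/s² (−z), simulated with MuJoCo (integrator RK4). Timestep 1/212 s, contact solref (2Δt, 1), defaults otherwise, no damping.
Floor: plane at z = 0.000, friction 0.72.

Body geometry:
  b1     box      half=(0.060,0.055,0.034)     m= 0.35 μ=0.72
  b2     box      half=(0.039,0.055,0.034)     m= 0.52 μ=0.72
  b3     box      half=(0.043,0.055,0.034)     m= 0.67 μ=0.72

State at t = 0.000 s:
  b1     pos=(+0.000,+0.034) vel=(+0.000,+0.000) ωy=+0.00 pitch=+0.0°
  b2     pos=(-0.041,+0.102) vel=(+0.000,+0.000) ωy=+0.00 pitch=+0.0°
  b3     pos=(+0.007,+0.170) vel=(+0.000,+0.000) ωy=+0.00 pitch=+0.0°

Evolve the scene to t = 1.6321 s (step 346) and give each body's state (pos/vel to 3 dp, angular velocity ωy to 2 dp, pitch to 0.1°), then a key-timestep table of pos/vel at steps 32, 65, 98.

State at t = 1.6321 s:
  b1     pos=(+0.000,+0.034) vel=(+0.000,+0.000) ωy=+0.00 pitch=+0.0°
  b2     pos=(-0.041,+0.102) vel=(+0.000,+0.000) ωy=+0.00 pitch=+0.0°
  b3     pos=(+0.116,+0.034) vel=(+0.000,+0.000) ωy=+0.00 pitch=+180.0°

Key-timestep trajectory:
   step    t(s)  b1.x    b1.z    b1.vx   b1.vz   b2.x    b2.z    b2.vx   b2.vz   b3.x    b3.z    b3.vx   b3.vz 
     32  0.1509   +0.000  +0.034  +0.000  +0.000   -0.041  +0.102  -0.001  +0.000   +0.019  +0.164  +0.175  -0.128
     65  0.3066   +0.000  +0.034  -0.001  +0.002   -0.041  +0.102  -0.002  +0.001   +0.058  +0.112  +0.394  +0.064
     98  0.4623   +0.000  +0.034  +0.000  +0.000   -0.041  +0.102  +0.000  +0.000   +0.121  +0.052  +0.407  -0.909


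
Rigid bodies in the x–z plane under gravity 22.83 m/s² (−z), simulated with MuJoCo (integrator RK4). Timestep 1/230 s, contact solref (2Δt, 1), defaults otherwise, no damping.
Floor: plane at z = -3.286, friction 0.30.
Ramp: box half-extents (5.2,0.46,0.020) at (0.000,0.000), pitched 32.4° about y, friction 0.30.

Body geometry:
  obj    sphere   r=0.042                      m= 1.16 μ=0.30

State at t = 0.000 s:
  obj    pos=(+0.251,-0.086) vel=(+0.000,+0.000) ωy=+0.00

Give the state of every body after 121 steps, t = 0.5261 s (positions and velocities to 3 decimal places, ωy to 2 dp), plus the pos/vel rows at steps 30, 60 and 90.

State at t = 0.5261 s:
  obj    pos=(+1.272,-0.734) vel=(+3.882,-2.463) ωy=+109.41

Key-timestep trajectory:
   step    t(s)  obj.x    obj.z    obj.vx   obj.vz 
     30  0.1304   +0.314  -0.126  +0.963  -0.611
     60  0.2609   +0.502  -0.245  +1.925  -1.222
     90  0.3913   +0.816  -0.444  +2.887  -1.832


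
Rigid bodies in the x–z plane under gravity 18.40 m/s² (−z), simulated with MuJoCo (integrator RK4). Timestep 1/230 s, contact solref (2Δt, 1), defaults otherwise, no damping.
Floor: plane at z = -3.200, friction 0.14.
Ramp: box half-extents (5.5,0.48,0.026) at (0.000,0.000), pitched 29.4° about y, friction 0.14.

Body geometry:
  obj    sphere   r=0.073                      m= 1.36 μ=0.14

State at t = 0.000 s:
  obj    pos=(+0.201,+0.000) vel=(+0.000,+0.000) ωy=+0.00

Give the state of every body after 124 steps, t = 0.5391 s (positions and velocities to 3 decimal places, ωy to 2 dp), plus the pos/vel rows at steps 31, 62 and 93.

State at t = 0.5391 s:
  obj    pos=(+1.061,-0.484) vel=(+3.184,-1.810) ωy=+41.33

Key-timestep trajectory:
   step    t(s)  obj.x    obj.z    obj.vx   obj.vz 
     31  0.1348   +0.255  -0.030  +0.791  -0.465
     62  0.2696   +0.416  -0.121  +1.602  -0.879
     93  0.4043   +0.685  -0.272  +2.397  -1.334


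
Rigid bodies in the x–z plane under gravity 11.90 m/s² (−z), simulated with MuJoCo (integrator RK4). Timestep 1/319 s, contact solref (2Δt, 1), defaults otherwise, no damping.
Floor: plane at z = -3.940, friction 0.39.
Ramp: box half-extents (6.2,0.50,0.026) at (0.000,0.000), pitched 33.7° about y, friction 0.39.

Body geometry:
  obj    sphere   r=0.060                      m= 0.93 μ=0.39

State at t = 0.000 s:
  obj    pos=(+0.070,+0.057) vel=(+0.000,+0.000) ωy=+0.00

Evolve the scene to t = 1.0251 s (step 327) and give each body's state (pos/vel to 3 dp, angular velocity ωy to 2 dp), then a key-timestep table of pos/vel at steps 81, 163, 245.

State at t = 1.0251 s:
  obj    pos=(+2.131,-1.318) vel=(+4.022,-2.682) ωy=+80.57

Key-timestep trajectory:
   step    t(s)  obj.x    obj.z    obj.vx   obj.vz 
     81  0.2539   +0.196  -0.028  +0.996  -0.665
    163  0.5110   +0.582  -0.285  +2.005  -1.337
    245  0.7680   +1.227  -0.715  +3.014  -2.010


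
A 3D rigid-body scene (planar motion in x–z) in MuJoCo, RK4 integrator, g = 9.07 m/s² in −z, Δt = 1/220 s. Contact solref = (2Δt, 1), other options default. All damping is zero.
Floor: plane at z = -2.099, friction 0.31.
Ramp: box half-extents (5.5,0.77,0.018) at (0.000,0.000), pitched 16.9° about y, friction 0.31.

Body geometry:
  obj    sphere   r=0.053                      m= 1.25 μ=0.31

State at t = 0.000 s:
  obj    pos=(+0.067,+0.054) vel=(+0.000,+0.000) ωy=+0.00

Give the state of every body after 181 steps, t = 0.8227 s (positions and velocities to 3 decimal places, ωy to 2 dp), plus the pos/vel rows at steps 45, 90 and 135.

State at t = 0.8227 s:
  obj    pos=(+0.677,-0.131) vel=(+1.483,-0.450) ωy=+29.23

Key-timestep trajectory:
   step    t(s)  obj.x    obj.z    obj.vx   obj.vz 
     45  0.2045   +0.105  +0.042  +0.369  -0.112
     90  0.4091   +0.218  +0.008  +0.737  -0.224
    135  0.6136   +0.406  -0.049  +1.106  -0.336


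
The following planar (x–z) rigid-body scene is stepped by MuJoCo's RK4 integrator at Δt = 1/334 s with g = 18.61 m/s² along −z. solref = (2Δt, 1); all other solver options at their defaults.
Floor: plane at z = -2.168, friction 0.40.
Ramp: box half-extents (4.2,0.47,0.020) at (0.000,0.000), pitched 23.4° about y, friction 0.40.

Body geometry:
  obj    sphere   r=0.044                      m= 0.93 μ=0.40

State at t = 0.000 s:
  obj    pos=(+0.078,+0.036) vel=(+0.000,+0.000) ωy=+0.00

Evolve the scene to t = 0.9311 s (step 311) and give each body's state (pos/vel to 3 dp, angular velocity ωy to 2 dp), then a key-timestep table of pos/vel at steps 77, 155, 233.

State at t = 0.9311 s:
  obj    pos=(+2.178,-0.873) vel=(+4.511,-1.952) ωy=+111.71

Key-timestep trajectory:
   step    t(s)  obj.x    obj.z    obj.vx   obj.vz 
     77  0.2305   +0.207  -0.020  +1.117  -0.483
    155  0.4641   +0.600  -0.190  +2.249  -0.973
    233  0.6976   +1.257  -0.474  +3.380  -1.463


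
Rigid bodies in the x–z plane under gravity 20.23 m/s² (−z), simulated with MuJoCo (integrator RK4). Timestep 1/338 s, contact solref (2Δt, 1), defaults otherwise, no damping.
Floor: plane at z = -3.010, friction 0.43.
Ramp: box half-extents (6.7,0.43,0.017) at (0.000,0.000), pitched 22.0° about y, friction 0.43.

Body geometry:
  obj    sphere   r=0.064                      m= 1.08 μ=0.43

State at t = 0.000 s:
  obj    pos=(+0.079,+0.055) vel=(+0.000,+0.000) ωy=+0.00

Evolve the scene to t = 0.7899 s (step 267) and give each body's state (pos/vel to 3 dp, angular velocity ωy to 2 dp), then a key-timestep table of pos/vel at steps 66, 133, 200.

State at t = 0.7899 s:
  obj    pos=(+1.645,-0.577) vel=(+3.965,-1.602) ωy=+66.80

Key-timestep trajectory:
   step    t(s)  obj.x    obj.z    obj.vx   obj.vz 
     66  0.1953   +0.175  +0.017  +0.980  -0.396
    133  0.3935   +0.468  -0.102  +1.975  -0.798
    200  0.5917   +0.958  -0.300  +2.970  -1.200


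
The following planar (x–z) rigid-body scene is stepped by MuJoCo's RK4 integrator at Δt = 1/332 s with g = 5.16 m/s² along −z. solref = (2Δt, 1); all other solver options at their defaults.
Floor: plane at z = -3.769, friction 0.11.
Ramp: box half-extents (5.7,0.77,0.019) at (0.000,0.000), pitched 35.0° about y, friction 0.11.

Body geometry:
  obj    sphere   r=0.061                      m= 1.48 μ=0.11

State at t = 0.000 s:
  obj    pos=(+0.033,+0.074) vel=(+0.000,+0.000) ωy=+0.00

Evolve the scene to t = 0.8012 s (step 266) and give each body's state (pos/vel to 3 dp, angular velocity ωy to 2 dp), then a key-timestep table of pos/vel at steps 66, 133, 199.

State at t = 0.8012 s:
  obj    pos=(+0.690,-0.385) vel=(+1.645,-1.135) ωy=+15.27

Key-timestep trajectory:
   step    t(s)  obj.x    obj.z    obj.vx   obj.vz 
     66  0.1988   +0.074  +0.046  +0.410  -0.280
    133  0.4006   +0.198  -0.041  +0.811  -0.591
    199  0.5994   +0.401  -0.183  +1.237  -0.839


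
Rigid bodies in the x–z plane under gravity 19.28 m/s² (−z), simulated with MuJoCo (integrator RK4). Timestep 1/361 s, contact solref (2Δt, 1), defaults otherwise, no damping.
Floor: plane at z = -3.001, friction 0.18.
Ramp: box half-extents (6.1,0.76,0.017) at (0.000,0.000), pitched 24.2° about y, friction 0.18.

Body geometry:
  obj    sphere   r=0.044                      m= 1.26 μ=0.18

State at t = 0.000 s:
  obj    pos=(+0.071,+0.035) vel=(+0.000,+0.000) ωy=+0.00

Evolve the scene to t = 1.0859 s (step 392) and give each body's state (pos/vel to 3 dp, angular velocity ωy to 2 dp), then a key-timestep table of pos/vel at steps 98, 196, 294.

State at t = 1.0859 s:
  obj    pos=(+3.107,-1.329) vel=(+5.592,-2.513) ωy=+139.30

Key-timestep trajectory:
   step    t(s)  obj.x    obj.z    obj.vx   obj.vz 
     98  0.2715   +0.261  -0.050  +1.398  -0.628
    196  0.5429   +0.830  -0.306  +2.796  -1.257
    294  0.8144   +1.779  -0.733  +4.194  -1.885


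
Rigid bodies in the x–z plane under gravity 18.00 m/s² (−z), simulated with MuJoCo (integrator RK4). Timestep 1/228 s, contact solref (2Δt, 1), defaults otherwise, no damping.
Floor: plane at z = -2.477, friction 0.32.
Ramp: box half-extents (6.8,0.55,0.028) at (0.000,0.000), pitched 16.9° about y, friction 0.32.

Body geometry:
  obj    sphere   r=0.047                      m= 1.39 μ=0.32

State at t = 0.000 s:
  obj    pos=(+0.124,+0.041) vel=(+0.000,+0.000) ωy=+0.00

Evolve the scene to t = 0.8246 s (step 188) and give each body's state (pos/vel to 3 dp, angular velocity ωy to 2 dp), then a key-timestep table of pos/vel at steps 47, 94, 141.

State at t = 0.8246 s:
  obj    pos=(+1.340,-0.329) vel=(+2.949,-0.896) ωy=+65.56

Key-timestep trajectory:
   step    t(s)  obj.x    obj.z    obj.vx   obj.vz 
     47  0.2061   +0.200  +0.018  +0.737  -0.224
     94  0.4123   +0.428  -0.052  +1.474  -0.448
    141  0.6184   +0.808  -0.167  +2.212  -0.672


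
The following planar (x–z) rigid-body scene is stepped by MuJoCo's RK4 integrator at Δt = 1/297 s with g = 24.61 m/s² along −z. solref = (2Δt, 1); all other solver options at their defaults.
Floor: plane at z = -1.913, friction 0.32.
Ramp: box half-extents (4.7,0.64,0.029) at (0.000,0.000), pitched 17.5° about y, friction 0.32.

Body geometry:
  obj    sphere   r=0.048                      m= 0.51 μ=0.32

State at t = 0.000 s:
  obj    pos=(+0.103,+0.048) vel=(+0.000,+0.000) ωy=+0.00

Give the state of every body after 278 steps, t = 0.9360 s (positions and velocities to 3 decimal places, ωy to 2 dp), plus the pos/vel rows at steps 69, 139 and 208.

State at t = 0.9360 s:
  obj    pos=(+2.312,-0.648) vel=(+4.719,-1.488) ωy=+103.07

Key-timestep trajectory:
   step    t(s)  obj.x    obj.z    obj.vx   obj.vz 
     69  0.2323   +0.239  +0.005  +1.171  -0.369
    139  0.4680   +0.655  -0.126  +2.359  -0.744
    208  0.7003   +1.339  -0.342  +3.531  -1.113


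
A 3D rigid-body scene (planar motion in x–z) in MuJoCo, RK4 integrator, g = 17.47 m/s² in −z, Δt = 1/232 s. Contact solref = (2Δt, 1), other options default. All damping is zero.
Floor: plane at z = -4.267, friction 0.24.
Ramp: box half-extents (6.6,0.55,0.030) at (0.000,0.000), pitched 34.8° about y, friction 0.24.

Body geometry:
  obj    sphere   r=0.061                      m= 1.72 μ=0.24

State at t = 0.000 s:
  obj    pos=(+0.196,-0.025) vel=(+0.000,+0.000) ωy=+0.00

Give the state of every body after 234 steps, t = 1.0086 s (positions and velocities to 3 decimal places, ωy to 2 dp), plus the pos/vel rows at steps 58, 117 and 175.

State at t = 1.0086 s:
  obj    pos=(+3.171,-2.093) vel=(+5.899,-4.100) ωy=+117.73

Key-timestep trajectory:
   step    t(s)  obj.x    obj.z    obj.vx   obj.vz 
     58  0.2500   +0.379  -0.152  +1.462  -1.016
    117  0.5043   +0.940  -0.542  +2.950  -2.050
    175  0.7543   +1.860  -1.182  +4.412  -3.066


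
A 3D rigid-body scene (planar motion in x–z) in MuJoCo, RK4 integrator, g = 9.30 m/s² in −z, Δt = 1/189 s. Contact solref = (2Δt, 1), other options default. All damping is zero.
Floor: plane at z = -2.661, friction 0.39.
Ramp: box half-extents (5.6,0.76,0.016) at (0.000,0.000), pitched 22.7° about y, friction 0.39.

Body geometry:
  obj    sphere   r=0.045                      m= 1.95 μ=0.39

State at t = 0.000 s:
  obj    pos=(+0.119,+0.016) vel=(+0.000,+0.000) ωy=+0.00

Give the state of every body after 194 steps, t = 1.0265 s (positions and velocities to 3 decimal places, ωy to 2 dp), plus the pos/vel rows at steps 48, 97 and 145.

State at t = 1.0265 s:
  obj    pos=(+1.365,-0.505) vel=(+2.427,-1.015) ωy=+58.47

Key-timestep trajectory:
   step    t(s)  obj.x    obj.z    obj.vx   obj.vz 
     48  0.2540   +0.195  -0.016  +0.601  -0.251
     97  0.5132   +0.431  -0.114  +1.214  -0.508
    145  0.7672   +0.815  -0.275  +1.814  -0.759


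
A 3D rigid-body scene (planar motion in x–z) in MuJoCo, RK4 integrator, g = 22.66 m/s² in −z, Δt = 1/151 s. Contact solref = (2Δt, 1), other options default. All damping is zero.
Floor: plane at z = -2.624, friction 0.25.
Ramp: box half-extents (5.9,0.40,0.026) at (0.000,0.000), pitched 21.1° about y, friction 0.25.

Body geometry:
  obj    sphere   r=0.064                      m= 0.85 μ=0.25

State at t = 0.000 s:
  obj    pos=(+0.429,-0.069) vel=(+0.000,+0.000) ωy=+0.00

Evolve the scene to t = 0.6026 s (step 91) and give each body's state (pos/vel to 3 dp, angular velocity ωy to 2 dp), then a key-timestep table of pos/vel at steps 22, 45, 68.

State at t = 0.6026 s:
  obj    pos=(+1.416,-0.450) vel=(+3.276,-1.264) ωy=+54.85

Key-timestep trajectory:
   step    t(s)  obj.x    obj.z    obj.vx   obj.vz 
     22  0.1457   +0.487  -0.091  +0.792  -0.306
     45  0.2980   +0.670  -0.162  +1.620  -0.625
     68  0.4503   +0.980  -0.282  +2.448  -0.945


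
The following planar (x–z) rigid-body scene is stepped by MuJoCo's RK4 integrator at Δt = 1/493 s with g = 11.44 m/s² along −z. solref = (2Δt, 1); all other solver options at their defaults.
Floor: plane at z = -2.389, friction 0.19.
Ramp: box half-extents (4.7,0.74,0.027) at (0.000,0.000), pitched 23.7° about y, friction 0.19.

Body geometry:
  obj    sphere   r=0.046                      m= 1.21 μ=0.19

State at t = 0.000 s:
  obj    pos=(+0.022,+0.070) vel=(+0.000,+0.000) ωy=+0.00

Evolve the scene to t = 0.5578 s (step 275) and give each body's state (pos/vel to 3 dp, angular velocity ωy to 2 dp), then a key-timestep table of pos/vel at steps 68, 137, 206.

State at t = 0.5578 s:
  obj    pos=(+0.490,-0.135) vel=(+1.678,-0.736) ωy=+39.82

Key-timestep trajectory:
   step    t(s)  obj.x    obj.z    obj.vx   obj.vz 
     68  0.1379   +0.051  +0.057  +0.415  -0.182
    137  0.2779   +0.138  +0.019  +0.836  -0.367
    206  0.4178   +0.285  -0.045  +1.257  -0.552


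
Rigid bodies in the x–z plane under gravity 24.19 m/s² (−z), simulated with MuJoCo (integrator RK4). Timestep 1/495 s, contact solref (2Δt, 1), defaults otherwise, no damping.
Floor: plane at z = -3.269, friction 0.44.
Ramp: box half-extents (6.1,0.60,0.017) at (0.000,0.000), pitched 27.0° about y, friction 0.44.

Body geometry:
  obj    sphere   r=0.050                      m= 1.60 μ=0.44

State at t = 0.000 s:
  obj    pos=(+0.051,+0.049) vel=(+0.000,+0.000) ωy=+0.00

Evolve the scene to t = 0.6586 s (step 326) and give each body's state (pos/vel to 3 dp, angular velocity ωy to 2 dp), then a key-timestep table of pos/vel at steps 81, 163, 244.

State at t = 0.6586 s:
  obj    pos=(+1.567,-0.723) vel=(+4.603,-2.345) ωy=+103.31

Key-timestep trajectory:
   step    t(s)  obj.x    obj.z    obj.vx   obj.vz 
     81  0.1636   +0.145  +0.001  +1.144  -0.583
    163  0.3293   +0.430  -0.144  +2.302  -1.173
    244  0.4929   +0.900  -0.384  +3.445  -1.755


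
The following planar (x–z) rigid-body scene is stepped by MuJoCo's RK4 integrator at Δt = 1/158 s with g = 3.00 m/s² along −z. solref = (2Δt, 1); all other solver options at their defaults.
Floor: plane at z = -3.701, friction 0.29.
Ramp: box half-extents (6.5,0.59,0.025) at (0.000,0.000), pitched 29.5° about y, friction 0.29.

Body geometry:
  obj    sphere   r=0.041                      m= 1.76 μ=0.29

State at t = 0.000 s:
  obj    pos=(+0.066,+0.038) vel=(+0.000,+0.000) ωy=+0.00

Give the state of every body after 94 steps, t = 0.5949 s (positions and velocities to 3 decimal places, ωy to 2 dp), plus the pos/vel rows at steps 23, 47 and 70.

State at t = 0.5949 s:
  obj    pos=(+0.229,-0.054) vel=(+0.546,-0.309) ωy=+15.30

Key-timestep trajectory:
   step    t(s)  obj.x    obj.z    obj.vx   obj.vz 
     23  0.1456   +0.076  +0.033  +0.134  -0.076
     47  0.2975   +0.107  +0.015  +0.273  -0.155
     70  0.4430   +0.156  -0.013  +0.407  -0.230


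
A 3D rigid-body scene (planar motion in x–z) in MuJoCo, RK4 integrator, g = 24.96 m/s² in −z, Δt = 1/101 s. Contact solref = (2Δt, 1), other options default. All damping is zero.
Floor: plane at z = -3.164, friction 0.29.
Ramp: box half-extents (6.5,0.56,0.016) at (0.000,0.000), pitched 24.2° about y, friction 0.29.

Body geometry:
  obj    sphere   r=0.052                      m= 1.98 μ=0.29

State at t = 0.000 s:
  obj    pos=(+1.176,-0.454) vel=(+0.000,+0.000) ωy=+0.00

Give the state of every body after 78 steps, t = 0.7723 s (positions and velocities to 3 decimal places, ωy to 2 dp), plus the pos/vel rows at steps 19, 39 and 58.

State at t = 0.7723 s:
  obj    pos=(+3.164,-1.347) vel=(+5.148,-2.313) ωy=+108.51

Key-timestep trajectory:
   step    t(s)  obj.x    obj.z    obj.vx   obj.vz 
     19  0.1881   +1.294  -0.507  +1.255  -0.564
     39  0.3861   +1.673  -0.677  +2.574  -1.157
     58  0.5743   +2.275  -0.948  +3.828  -1.720


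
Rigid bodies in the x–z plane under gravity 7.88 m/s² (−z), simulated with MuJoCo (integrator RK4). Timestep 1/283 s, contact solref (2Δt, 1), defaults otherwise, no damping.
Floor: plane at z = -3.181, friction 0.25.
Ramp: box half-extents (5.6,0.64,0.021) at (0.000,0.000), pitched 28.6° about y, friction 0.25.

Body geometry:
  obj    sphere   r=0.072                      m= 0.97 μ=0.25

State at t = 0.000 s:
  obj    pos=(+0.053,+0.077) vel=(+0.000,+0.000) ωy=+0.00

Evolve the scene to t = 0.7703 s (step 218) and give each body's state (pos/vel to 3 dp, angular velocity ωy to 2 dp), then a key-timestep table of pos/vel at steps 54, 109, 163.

State at t = 0.7703 s:
  obj    pos=(+0.755,-0.306) vel=(+1.822,-0.994) ωy=+28.82

Key-timestep trajectory:
   step    t(s)  obj.x    obj.z    obj.vx   obj.vz 
     54  0.1908   +0.096  +0.054  +0.452  -0.246
    109  0.3852   +0.229  -0.019  +0.911  -0.497
    163  0.5760   +0.445  -0.137  +1.363  -0.743


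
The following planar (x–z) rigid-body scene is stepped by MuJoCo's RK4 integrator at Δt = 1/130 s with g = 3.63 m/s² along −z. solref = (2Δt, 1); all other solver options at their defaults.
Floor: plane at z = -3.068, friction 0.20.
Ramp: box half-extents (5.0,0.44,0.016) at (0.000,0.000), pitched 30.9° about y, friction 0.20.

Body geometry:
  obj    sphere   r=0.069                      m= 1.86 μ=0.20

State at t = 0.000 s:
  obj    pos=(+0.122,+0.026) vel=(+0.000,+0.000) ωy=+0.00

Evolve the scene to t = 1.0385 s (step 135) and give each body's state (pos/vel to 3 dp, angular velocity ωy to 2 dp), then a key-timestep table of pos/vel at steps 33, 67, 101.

State at t = 1.0385 s:
  obj    pos=(+0.738,-0.343) vel=(+1.187,-0.710) ωy=+20.03

Key-timestep trajectory:
   step    t(s)  obj.x    obj.z    obj.vx   obj.vz 
     33  0.2538   +0.159  +0.004  +0.290  -0.174
     67  0.5154   +0.274  -0.065  +0.589  -0.353
    101  0.7769   +0.467  -0.180  +0.888  -0.531


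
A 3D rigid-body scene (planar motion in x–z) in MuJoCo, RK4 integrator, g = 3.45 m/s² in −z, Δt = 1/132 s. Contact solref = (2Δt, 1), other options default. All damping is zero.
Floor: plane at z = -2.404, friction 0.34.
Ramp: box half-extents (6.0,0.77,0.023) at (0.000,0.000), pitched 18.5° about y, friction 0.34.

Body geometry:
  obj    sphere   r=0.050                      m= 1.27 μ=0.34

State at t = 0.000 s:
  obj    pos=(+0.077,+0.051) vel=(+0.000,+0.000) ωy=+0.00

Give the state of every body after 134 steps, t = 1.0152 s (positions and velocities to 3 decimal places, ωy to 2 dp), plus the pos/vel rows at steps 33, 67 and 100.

State at t = 1.0152 s:
  obj    pos=(+0.459,-0.077) vel=(+0.753,-0.252) ωy=+15.87

Key-timestep trajectory:
   step    t(s)  obj.x    obj.z    obj.vx   obj.vz 
     33  0.2500   +0.100  +0.043  +0.185  -0.062
     67  0.5076   +0.173  +0.019  +0.376  -0.126
    100  0.7576   +0.290  -0.020  +0.562  -0.188


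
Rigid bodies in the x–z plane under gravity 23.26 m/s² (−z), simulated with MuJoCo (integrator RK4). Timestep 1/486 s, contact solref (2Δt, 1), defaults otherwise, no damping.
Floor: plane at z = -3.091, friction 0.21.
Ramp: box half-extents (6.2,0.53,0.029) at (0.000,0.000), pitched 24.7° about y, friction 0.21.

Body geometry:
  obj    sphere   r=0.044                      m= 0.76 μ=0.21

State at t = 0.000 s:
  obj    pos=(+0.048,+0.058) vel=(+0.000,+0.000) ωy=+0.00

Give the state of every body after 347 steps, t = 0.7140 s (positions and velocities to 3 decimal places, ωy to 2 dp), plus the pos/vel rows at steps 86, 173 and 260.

State at t = 0.7140 s:
  obj    pos=(+1.656,-0.681) vel=(+4.504,-2.071) ωy=+112.64

Key-timestep trajectory:
   step    t(s)  obj.x    obj.z    obj.vx   obj.vz 
     86  0.1770   +0.147  +0.013  +1.116  -0.513
    173  0.3560   +0.448  -0.126  +2.245  -1.033
    260  0.5350   +0.951  -0.357  +3.374  -1.552


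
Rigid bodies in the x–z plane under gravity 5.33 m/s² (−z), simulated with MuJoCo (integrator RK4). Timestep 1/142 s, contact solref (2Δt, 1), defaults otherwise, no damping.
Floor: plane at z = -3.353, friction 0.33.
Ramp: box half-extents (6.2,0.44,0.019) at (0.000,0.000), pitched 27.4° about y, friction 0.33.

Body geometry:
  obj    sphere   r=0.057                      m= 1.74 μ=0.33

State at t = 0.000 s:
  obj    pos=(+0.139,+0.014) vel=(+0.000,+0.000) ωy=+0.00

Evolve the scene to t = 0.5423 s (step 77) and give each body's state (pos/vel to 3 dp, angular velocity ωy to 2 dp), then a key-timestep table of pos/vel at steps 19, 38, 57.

State at t = 0.5423 s:
  obj    pos=(+0.368,-0.105) vel=(+0.844,-0.437) ωy=+16.66

Key-timestep trajectory:
   step    t(s)  obj.x    obj.z    obj.vx   obj.vz 
     19  0.1338   +0.153  +0.006  +0.208  -0.108
     38  0.2676   +0.195  -0.015  +0.416  -0.216
     57  0.4014   +0.264  -0.051  +0.624  -0.324


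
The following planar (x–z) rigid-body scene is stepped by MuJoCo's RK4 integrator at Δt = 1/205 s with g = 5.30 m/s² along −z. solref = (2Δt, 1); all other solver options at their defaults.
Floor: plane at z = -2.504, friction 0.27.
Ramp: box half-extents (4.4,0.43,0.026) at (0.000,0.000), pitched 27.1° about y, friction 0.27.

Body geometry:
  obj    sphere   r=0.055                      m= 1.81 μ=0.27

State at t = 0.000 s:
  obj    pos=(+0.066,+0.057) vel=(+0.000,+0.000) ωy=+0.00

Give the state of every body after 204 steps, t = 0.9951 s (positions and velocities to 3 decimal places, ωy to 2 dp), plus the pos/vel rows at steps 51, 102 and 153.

State at t = 0.9951 s:
  obj    pos=(+0.826,-0.332) vel=(+1.528,-0.782) ωy=+31.20

Key-timestep trajectory:
   step    t(s)  obj.x    obj.z    obj.vx   obj.vz 
     51  0.2488   +0.114  +0.033  +0.382  -0.195
    102  0.4976   +0.256  -0.040  +0.764  -0.391
    153  0.7463   +0.494  -0.162  +1.146  -0.586


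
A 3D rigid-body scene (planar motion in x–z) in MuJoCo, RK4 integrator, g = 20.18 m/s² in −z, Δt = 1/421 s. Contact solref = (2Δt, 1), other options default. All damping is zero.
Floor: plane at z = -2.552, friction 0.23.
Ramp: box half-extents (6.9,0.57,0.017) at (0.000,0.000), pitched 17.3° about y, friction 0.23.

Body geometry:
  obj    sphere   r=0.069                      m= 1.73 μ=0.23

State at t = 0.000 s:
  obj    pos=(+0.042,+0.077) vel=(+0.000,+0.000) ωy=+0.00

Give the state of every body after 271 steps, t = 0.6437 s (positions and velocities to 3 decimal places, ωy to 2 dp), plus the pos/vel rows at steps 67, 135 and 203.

State at t = 0.6437 s:
  obj    pos=(+0.890,-0.187) vel=(+2.634,-0.821) ωy=+39.98

Key-timestep trajectory:
   step    t(s)  obj.x    obj.z    obj.vx   obj.vz 
     67  0.1591   +0.094  +0.061  +0.651  -0.203
    135  0.3207   +0.252  +0.011  +1.312  -0.409
    203  0.4822   +0.518  -0.071  +1.973  -0.615


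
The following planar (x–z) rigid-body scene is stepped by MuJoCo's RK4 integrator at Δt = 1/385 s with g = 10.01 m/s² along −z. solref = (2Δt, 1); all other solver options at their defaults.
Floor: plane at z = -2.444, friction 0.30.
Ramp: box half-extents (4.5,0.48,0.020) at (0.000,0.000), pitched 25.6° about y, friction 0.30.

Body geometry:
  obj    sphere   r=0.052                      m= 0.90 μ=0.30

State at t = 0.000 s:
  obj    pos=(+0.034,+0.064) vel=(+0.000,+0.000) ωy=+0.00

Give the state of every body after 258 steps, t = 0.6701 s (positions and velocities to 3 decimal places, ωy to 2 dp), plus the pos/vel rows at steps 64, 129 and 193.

State at t = 0.6701 s:
  obj    pos=(+0.660,-0.236) vel=(+1.867,-0.895) ωy=+39.81

Key-timestep trajectory:
   step    t(s)  obj.x    obj.z    obj.vx   obj.vz 
     64  0.1662   +0.072  +0.045  +0.463  -0.222
    129  0.3351   +0.190  -0.011  +0.934  -0.447
    193  0.5013   +0.384  -0.104  +1.397  -0.669


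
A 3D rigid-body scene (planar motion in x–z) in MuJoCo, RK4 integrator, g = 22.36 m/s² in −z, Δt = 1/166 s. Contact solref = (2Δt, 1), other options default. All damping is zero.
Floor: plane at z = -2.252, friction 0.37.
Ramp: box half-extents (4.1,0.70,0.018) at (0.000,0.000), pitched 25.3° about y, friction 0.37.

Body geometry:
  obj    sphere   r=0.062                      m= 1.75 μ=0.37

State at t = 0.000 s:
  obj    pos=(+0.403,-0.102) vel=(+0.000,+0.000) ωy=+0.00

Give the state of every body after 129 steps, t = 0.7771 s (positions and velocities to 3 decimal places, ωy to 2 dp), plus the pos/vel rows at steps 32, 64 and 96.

State at t = 0.7771 s:
  obj    pos=(+2.266,-0.983) vel=(+4.795,-2.267) ωy=+85.53

Key-timestep trajectory:
   step    t(s)  obj.x    obj.z    obj.vx   obj.vz 
     32  0.1928   +0.518  -0.156  +1.190  -0.562
     64  0.3855   +0.862  -0.319  +2.379  -1.125
     96  0.5783   +1.435  -0.590  +3.569  -1.687


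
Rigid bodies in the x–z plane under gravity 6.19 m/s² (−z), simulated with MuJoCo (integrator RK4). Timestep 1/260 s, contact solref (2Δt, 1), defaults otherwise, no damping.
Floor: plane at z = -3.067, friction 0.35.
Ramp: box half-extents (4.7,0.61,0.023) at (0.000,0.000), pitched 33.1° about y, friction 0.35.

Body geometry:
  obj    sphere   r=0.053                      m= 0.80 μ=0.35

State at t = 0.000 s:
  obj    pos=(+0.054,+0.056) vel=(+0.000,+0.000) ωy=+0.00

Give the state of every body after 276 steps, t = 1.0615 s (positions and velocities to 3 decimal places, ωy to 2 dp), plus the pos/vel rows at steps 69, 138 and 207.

State at t = 1.0615 s:
  obj    pos=(+1.194,-0.687) vel=(+2.147,-1.400) ωy=+48.35

Key-timestep trajectory:
   step    t(s)  obj.x    obj.z    obj.vx   obj.vz 
     69  0.2654   +0.125  +0.009  +0.537  -0.350
    138  0.5308   +0.339  -0.130  +1.074  -0.700
    207  0.7962   +0.695  -0.362  +1.610  -1.050


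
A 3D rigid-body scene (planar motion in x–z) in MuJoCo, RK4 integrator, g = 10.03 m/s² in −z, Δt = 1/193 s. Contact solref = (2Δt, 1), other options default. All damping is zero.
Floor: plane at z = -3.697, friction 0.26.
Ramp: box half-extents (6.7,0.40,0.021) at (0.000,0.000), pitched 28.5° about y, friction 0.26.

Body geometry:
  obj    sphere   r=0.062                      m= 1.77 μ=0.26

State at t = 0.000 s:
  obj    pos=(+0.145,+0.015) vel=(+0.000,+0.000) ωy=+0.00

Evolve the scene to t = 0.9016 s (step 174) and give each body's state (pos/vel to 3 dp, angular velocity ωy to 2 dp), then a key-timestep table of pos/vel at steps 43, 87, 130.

State at t = 0.9016 s:
  obj    pos=(+1.366,-0.647) vel=(+2.709,-1.471) ωy=+49.70

Key-timestep trajectory:
   step    t(s)  obj.x    obj.z    obj.vx   obj.vz 
     43  0.2228   +0.220  -0.025  +0.670  -0.364
     87  0.4508   +0.451  -0.150  +1.354  -0.735
    130  0.6736   +0.827  -0.355  +2.024  -1.099


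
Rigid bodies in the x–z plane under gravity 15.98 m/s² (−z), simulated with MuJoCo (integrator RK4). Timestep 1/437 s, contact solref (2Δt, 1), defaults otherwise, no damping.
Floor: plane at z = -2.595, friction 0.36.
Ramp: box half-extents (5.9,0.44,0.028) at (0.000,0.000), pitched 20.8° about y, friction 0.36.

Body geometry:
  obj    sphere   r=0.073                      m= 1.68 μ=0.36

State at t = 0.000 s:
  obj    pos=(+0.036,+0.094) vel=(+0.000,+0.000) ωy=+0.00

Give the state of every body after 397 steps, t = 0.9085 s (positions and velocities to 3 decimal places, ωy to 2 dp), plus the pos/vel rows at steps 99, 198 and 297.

State at t = 0.9085 s:
  obj    pos=(+1.600,-0.500) vel=(+3.442,-1.308) ωy=+50.44

Key-timestep trajectory:
   step    t(s)  obj.x    obj.z    obj.vx   obj.vz 
     99  0.2265   +0.133  +0.057  +0.858  -0.326
    198  0.4531   +0.425  -0.053  +1.717  -0.652
    297  0.6796   +0.911  -0.238  +2.575  -0.978


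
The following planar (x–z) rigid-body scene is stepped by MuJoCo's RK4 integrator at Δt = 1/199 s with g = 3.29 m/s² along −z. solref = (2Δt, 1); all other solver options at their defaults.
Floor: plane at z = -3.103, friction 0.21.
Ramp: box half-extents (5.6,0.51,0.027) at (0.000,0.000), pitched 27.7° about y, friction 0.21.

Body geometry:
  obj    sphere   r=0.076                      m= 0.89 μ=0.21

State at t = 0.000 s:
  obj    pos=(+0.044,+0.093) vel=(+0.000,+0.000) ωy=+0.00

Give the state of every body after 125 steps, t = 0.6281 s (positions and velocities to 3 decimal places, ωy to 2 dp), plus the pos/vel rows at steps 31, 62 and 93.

State at t = 0.6281 s:
  obj    pos=(+0.235,-0.007) vel=(+0.608,-0.319) ωy=+9.02

Key-timestep trajectory:
   step    t(s)  obj.x    obj.z    obj.vx   obj.vz 
     31  0.1558   +0.056  +0.087  +0.151  -0.079
     62  0.3116   +0.091  +0.069  +0.301  -0.158
     93  0.4673   +0.150  +0.038  +0.452  -0.237


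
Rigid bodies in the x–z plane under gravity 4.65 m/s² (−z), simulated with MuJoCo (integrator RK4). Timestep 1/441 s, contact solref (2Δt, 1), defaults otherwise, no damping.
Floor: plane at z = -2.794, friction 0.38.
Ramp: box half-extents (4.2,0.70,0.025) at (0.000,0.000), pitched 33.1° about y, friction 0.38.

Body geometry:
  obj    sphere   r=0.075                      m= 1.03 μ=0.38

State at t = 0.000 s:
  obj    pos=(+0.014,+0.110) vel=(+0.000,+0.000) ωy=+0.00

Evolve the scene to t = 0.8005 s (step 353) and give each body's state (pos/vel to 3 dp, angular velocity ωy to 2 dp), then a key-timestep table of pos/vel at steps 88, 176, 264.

State at t = 0.8005 s:
  obj    pos=(+0.501,-0.207) vel=(+1.216,-0.793) ωy=+19.36

Key-timestep trajectory:
   step    t(s)  obj.x    obj.z    obj.vx   obj.vz 
     88  0.1995   +0.044  +0.090  +0.303  -0.198
    176  0.3991   +0.135  +0.031  +0.606  -0.395
    264  0.5986   +0.286  -0.067  +0.910  -0.593


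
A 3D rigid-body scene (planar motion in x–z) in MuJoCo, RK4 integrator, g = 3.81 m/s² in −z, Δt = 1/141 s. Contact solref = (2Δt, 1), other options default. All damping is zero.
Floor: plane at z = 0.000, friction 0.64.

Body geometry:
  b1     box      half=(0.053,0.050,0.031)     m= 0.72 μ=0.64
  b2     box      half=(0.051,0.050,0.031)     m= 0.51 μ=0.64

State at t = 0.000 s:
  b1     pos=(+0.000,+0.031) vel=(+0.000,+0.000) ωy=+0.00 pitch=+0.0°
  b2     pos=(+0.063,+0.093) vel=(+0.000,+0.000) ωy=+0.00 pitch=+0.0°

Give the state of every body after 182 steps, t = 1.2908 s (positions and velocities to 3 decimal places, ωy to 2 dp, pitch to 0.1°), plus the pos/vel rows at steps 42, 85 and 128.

State at t = 1.2908 s:
  b1     pos=(+0.000,+0.031) vel=(+0.000,+0.000) ωy=+0.00 pitch=+0.0°
  b2     pos=(+0.112,+0.051) vel=(+0.000,+0.000) ωy=+0.00 pitch=+90.0°

Key-timestep trajectory:
   step    t(s)  b1.x    b1.z    b1.vx   b1.vz   b2.x    b2.z    b2.vx   b2.vz 
     42  0.2979   +0.000  +0.031  +0.000  +0.000   +0.087  +0.067  +0.134  -0.347
     85  0.6028   +0.000  +0.031  +0.000  +0.000   +0.128  +0.058  +0.005  +0.001
    128  0.9078   +0.000  +0.031  +0.000  +0.000   +0.108  +0.053  +0.010  -0.004


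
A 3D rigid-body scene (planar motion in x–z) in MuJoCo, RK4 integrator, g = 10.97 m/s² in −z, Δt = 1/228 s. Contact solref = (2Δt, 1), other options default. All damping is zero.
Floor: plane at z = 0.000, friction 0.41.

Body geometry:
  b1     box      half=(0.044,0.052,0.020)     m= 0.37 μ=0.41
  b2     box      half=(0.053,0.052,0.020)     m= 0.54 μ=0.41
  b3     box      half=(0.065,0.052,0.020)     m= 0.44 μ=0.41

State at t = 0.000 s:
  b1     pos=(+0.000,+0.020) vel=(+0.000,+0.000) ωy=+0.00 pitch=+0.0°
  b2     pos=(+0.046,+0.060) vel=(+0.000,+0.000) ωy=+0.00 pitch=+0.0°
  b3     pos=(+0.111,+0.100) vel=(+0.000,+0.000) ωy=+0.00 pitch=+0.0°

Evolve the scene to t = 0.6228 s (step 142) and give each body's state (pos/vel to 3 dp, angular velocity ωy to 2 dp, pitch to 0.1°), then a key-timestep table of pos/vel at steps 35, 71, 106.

State at t = 0.6228 s:
  b1     pos=(-0.001,+0.020) vel=(-0.001,+0.000) ωy=+0.00 pitch=+0.0°
  b2     pos=(+0.059,+0.052) vel=(+0.000,-0.001) ωy=-0.03 pitch=+45.5°
  b3     pos=(+0.130,+0.053) vel=(+0.000,+0.000) ωy=-0.01 pitch=+34.7°

Key-timestep trajectory:
   step    t(s)  b1.x    b1.z    b1.vx   b1.vz   b2.x    b2.z    b2.vx   b2.vz   b3.x    b3.z    b3.vx   b3.vz 
     35  0.1535   +0.000  +0.020  +0.001  +0.003   +0.061  +0.052  +0.078  +0.061   +0.131  +0.053  +0.042  +0.102
     71  0.3114   -0.001  +0.020  -0.001  +0.002   +0.059  +0.052  +0.002  +0.001   +0.130  +0.054  +0.003  +0.001
    106  0.4649   -0.001  +0.020  -0.001  +0.000   +0.059  +0.052  +0.000  -0.001   +0.130  +0.054  +0.000  +0.000


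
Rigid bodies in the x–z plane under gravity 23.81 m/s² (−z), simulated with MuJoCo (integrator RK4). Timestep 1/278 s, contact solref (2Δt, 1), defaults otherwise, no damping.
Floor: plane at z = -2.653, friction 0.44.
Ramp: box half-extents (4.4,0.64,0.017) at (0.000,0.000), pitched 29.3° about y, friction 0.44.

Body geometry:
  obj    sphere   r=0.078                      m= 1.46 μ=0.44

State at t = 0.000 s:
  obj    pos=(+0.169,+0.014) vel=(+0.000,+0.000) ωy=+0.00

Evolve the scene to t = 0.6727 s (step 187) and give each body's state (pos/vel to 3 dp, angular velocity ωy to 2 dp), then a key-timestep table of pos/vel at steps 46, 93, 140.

State at t = 0.6727 s:
  obj    pos=(+1.811,-0.908) vel=(+4.882,-2.740) ωy=+71.77

Key-timestep trajectory:
   step    t(s)  obj.x    obj.z    obj.vx   obj.vz 
     46  0.1655   +0.268  -0.042  +1.201  -0.674
     93  0.3345   +0.575  -0.214  +2.428  -1.363
    140  0.5036   +1.090  -0.503  +3.655  -2.051
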